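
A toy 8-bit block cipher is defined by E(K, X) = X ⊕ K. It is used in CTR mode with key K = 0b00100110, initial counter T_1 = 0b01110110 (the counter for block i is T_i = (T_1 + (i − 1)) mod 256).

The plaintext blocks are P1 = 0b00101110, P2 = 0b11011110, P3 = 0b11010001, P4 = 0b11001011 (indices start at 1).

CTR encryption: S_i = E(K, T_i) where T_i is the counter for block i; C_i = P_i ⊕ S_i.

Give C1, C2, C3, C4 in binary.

C1 = 0b01111110, C2 = 0b10001111, C3 = 0b10001111, C4 = 0b10010100

C1: T = 0b01110110, S = E(K, T) = 0b01010000; 0b00101110 ⊕ 0b01010000 = 0b01111110.
C2: T = 0b01110111, S = E(K, T) = 0b01010001; 0b11011110 ⊕ 0b01010001 = 0b10001111.
C3: T = 0b01111000, S = E(K, T) = 0b01011110; 0b11010001 ⊕ 0b01011110 = 0b10001111.
C4: T = 0b01111001, S = E(K, T) = 0b01011111; 0b11001011 ⊕ 0b01011111 = 0b10010100.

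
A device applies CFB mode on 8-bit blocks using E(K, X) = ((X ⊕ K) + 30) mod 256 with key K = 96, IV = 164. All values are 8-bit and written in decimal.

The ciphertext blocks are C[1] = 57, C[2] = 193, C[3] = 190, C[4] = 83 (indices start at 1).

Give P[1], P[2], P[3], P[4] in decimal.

CFB decryption: P_i = C_i ⊕ E(K, C_{i−1}), with C_{0} = IV.
P[1]: E(K, 164) = 226; 57 ⊕ 226 = 219.
P[2]: E(K, 57) = 119; 193 ⊕ 119 = 182.
P[3]: E(K, 193) = 191; 190 ⊕ 191 = 1.
P[4]: E(K, 190) = 252; 83 ⊕ 252 = 175.

P[1] = 219, P[2] = 182, P[3] = 1, P[4] = 175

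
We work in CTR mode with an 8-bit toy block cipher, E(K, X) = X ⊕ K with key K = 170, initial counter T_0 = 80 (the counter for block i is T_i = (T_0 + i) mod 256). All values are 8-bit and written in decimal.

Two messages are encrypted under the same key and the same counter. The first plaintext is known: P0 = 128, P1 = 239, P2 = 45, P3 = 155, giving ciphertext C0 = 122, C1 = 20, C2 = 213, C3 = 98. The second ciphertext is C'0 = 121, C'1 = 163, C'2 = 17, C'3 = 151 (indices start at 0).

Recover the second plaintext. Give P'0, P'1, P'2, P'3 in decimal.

P'0 = 131, P'1 = 88, P'2 = 233, P'3 = 110

In CTR with a reused counter, both messages share the same keystream S_i, so C_i ⊕ C'_i = P_i ⊕ P'_i and thus P'_i = P_i ⊕ C_i ⊕ C'_i.
P'0: 128 ⊕ 122 ⊕ 121 = 131.
P'1: 239 ⊕ 20 ⊕ 163 = 88.
P'2: 45 ⊕ 213 ⊕ 17 = 233.
P'3: 155 ⊕ 98 ⊕ 151 = 110.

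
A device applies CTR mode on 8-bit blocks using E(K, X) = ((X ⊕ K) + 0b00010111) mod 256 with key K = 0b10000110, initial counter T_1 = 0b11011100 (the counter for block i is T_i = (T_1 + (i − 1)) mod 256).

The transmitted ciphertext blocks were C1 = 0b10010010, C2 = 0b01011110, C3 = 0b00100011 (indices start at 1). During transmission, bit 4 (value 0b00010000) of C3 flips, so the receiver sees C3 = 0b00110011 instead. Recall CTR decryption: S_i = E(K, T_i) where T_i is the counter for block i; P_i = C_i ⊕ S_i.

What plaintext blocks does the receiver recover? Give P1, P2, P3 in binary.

P1 = 0b11100011, P2 = 0b00101100, P3 = 0b01011100

Only C3 changed, to 0b00110011. In CTR, a change in C_i flips the same bit in P_i only; the keystream is unaffected. Decrypting the received ciphertext:
P1: T = 0b11011100, S = E(K, T) = 0b01110001; 0b10010010 ⊕ 0b01110001 = 0b11100011.
P2: T = 0b11011101, S = E(K, T) = 0b01110010; 0b01011110 ⊕ 0b01110010 = 0b00101100.
P3: T = 0b11011110, S = E(K, T) = 0b01101111; 0b00110011 ⊕ 0b01101111 = 0b01011100.
Blocks that differ from the original plaintext: P3.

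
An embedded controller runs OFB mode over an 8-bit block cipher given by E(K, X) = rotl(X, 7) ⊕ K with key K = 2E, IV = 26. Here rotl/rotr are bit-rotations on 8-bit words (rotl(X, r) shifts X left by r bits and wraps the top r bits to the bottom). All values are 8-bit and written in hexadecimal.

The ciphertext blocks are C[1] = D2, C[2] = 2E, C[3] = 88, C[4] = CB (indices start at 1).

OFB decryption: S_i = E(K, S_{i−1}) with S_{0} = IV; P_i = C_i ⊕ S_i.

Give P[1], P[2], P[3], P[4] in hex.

P[1] = EF, P[2] = 9E, P[3] = FE, P[4] = DE

P[1]: S = E(K, 26) = 3D; D2 ⊕ 3D = EF.
P[2]: S = E(K, 3D) = B0; 2E ⊕ B0 = 9E.
P[3]: S = E(K, B0) = 76; 88 ⊕ 76 = FE.
P[4]: S = E(K, 76) = 15; CB ⊕ 15 = DE.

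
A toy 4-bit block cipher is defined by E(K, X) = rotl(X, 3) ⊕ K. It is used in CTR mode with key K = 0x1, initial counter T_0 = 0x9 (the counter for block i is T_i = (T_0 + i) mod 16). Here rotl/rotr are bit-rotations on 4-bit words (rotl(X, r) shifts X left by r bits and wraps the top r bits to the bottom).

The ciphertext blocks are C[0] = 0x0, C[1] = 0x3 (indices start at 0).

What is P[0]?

P[0] = 0xD

CTR decryption: S_i = E(K, T_i) where T_i is the counter for block i; P_i = C_i ⊕ S_i.
P[0]: T = 0x9, S = E(K, T) = 0xD; 0x0 ⊕ 0xD = 0xD.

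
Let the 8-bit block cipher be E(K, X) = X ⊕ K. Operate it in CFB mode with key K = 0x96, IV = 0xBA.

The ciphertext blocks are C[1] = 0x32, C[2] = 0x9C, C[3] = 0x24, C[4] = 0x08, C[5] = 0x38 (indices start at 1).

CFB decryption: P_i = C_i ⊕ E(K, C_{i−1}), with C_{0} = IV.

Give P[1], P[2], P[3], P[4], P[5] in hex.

P[1] = 0x1E, P[2] = 0x38, P[3] = 0x2E, P[4] = 0xBA, P[5] = 0xA6

P[1]: E(K, 0xBA) = 0x2C; 0x32 ⊕ 0x2C = 0x1E.
P[2]: E(K, 0x32) = 0xA4; 0x9C ⊕ 0xA4 = 0x38.
P[3]: E(K, 0x9C) = 0x0A; 0x24 ⊕ 0x0A = 0x2E.
P[4]: E(K, 0x24) = 0xB2; 0x08 ⊕ 0xB2 = 0xBA.
P[5]: E(K, 0x08) = 0x9E; 0x38 ⊕ 0x9E = 0xA6.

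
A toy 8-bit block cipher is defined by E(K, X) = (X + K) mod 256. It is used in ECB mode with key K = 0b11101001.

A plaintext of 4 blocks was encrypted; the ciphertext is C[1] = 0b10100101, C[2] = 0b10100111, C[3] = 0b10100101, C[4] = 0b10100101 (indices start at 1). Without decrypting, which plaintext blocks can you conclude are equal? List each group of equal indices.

ECB encrypts each block independently with the same key, so equal ciphertext blocks imply equal plaintext blocks.
C[1] = C[3] = C[4] = 0b10100101, so P[1] = P[3] = P[4].

P[1] = P[3] = P[4]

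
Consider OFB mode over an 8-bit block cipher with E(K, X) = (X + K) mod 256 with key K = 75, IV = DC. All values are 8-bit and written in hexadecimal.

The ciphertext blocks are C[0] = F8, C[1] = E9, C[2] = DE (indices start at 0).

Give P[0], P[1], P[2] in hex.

OFB decryption: S_i = E(K, S_{i−1}) with S_{−1} = IV; P_i = C_i ⊕ S_i.
P[0]: S = E(K, DC) = 51; F8 ⊕ 51 = A9.
P[1]: S = E(K, 51) = C6; E9 ⊕ C6 = 2F.
P[2]: S = E(K, C6) = 3B; DE ⊕ 3B = E5.

P[0] = A9, P[1] = 2F, P[2] = E5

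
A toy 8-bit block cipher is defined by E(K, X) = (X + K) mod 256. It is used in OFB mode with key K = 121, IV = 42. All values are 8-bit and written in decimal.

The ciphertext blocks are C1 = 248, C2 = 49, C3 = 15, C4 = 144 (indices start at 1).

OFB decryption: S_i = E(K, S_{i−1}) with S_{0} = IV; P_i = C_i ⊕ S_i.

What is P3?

P3 = 154

P1: S = E(K, 42) = 163; 248 ⊕ 163 = 91.
P2: S = E(K, 163) = 28; 49 ⊕ 28 = 45.
P3: S = E(K, 28) = 149; 15 ⊕ 149 = 154.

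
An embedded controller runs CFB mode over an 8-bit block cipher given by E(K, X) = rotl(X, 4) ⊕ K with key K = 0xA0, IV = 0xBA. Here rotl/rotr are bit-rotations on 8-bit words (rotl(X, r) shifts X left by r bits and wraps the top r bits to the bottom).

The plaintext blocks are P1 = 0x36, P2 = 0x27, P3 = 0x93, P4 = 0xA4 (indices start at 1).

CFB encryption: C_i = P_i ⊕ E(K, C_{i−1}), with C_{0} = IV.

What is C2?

C1: E(K, 0xBA) = 0x0B; 0x36 ⊕ 0x0B = 0x3D.
C2: E(K, 0x3D) = 0x73; 0x27 ⊕ 0x73 = 0x54.

C2 = 0x54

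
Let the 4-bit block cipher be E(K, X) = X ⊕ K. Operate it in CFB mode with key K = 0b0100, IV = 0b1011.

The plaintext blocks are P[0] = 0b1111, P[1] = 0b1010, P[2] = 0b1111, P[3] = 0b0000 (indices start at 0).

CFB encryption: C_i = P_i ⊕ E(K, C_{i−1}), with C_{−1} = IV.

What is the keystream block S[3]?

0b0001

C[0]: E(K, 0b1011) = 0b1111; 0b1111 ⊕ 0b1111 = 0b0000.
C[1]: E(K, 0b0000) = 0b0100; 0b1010 ⊕ 0b0100 = 0b1110.
C[2]: E(K, 0b1110) = 0b1010; 0b1111 ⊕ 0b1010 = 0b0101.
C[3]: E(K, 0b0101) = 0b0001; 0b0000 ⊕ 0b0001 = 0b0001.
So S[3] = 0b0001.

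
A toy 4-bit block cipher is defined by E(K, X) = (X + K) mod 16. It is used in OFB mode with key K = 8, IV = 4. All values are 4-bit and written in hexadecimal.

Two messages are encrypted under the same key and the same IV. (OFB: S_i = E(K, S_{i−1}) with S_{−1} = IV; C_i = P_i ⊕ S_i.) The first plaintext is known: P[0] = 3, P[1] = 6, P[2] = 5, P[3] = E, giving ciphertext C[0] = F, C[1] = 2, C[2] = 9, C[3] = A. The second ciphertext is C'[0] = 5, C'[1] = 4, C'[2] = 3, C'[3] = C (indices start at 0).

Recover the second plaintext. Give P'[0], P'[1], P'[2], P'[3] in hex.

In OFB with a reused IV, both messages share the same keystream S_i, so C_i ⊕ C'_i = P_i ⊕ P'_i and thus P'_i = P_i ⊕ C_i ⊕ C'_i.
P'[0]: 3 ⊕ F ⊕ 5 = 9.
P'[1]: 6 ⊕ 2 ⊕ 4 = 0.
P'[2]: 5 ⊕ 9 ⊕ 3 = F.
P'[3]: E ⊕ A ⊕ C = 8.

P'[0] = 9, P'[1] = 0, P'[2] = F, P'[3] = 8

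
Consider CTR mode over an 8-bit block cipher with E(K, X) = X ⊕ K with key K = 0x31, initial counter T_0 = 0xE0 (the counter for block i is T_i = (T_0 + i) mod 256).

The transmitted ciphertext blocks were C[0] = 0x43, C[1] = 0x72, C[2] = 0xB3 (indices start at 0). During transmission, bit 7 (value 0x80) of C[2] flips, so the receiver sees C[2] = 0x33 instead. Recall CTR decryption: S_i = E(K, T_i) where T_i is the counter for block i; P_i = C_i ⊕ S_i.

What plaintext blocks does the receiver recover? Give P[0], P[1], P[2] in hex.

P[0] = 0x92, P[1] = 0xA2, P[2] = 0xE0

Only C[2] changed, to 0x33. In CTR, a change in C_i flips the same bit in P_i only; the keystream is unaffected. Decrypting the received ciphertext:
P[0]: T = 0xE0, S = E(K, T) = 0xD1; 0x43 ⊕ 0xD1 = 0x92.
P[1]: T = 0xE1, S = E(K, T) = 0xD0; 0x72 ⊕ 0xD0 = 0xA2.
P[2]: T = 0xE2, S = E(K, T) = 0xD3; 0x33 ⊕ 0xD3 = 0xE0.
Blocks that differ from the original plaintext: P[2].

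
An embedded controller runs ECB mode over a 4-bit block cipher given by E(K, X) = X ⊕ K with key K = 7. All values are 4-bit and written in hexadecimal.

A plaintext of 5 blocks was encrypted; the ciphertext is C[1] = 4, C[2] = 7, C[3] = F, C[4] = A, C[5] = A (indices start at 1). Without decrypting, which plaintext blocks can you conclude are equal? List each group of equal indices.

ECB encrypts each block independently with the same key, so equal ciphertext blocks imply equal plaintext blocks.
C[4] = C[5] = A, so P[4] = P[5].

P[4] = P[5]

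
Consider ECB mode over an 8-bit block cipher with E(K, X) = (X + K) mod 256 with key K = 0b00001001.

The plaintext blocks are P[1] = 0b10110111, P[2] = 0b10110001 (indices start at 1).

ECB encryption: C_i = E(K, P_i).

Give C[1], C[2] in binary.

C[1]: E(K, 0b10110111) = 0b11000000.
C[2]: E(K, 0b10110001) = 0b10111010.

C[1] = 0b11000000, C[2] = 0b10111010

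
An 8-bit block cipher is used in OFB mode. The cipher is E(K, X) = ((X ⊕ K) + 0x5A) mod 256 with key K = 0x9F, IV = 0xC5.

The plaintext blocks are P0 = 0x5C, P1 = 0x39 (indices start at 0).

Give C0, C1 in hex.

OFB encryption: S_i = E(K, S_{i−1}) with S_{−1} = IV; C_i = P_i ⊕ S_i.
C0: S = E(K, 0xC5) = 0xB4; 0x5C ⊕ 0xB4 = 0xE8.
C1: S = E(K, 0xB4) = 0x85; 0x39 ⊕ 0x85 = 0xBC.

C0 = 0xE8, C1 = 0xBC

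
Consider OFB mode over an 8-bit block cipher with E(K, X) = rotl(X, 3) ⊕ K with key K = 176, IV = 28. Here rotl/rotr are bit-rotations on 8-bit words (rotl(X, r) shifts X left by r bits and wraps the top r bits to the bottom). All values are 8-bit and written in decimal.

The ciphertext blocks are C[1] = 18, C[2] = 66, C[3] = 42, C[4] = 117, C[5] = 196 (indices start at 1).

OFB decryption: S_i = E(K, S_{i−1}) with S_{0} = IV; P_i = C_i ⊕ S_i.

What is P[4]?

P[4] = 204

P[1]: S = E(K, 28) = 80; 18 ⊕ 80 = 66.
P[2]: S = E(K, 80) = 50; 66 ⊕ 50 = 112.
P[3]: S = E(K, 50) = 33; 42 ⊕ 33 = 11.
P[4]: S = E(K, 33) = 185; 117 ⊕ 185 = 204.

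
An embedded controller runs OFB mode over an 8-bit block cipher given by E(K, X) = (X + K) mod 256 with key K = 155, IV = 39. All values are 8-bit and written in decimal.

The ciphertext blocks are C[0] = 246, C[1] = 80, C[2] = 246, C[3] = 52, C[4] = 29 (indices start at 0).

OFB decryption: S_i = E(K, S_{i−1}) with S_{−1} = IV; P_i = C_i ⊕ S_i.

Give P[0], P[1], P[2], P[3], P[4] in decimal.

P[0]: S = E(K, 39) = 194; 246 ⊕ 194 = 52.
P[1]: S = E(K, 194) = 93; 80 ⊕ 93 = 13.
P[2]: S = E(K, 93) = 248; 246 ⊕ 248 = 14.
P[3]: S = E(K, 248) = 147; 52 ⊕ 147 = 167.
P[4]: S = E(K, 147) = 46; 29 ⊕ 46 = 51.

P[0] = 52, P[1] = 13, P[2] = 14, P[3] = 167, P[4] = 51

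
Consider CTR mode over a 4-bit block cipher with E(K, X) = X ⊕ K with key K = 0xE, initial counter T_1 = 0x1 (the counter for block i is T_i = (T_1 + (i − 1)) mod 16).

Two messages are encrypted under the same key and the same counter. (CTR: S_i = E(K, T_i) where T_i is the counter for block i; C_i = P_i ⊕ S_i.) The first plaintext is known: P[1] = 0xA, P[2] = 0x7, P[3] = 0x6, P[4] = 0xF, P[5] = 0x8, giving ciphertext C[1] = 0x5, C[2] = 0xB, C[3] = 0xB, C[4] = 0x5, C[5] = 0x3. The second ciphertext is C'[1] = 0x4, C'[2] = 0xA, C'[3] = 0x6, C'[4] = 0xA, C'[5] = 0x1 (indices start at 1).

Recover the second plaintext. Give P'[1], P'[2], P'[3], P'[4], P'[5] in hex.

In CTR with a reused counter, both messages share the same keystream S_i, so C_i ⊕ C'_i = P_i ⊕ P'_i and thus P'_i = P_i ⊕ C_i ⊕ C'_i.
P'[1]: 0xA ⊕ 0x5 ⊕ 0x4 = 0xB.
P'[2]: 0x7 ⊕ 0xB ⊕ 0xA = 0x6.
P'[3]: 0x6 ⊕ 0xB ⊕ 0x6 = 0xB.
P'[4]: 0xF ⊕ 0x5 ⊕ 0xA = 0x0.
P'[5]: 0x8 ⊕ 0x3 ⊕ 0x1 = 0xA.

P'[1] = 0xB, P'[2] = 0x6, P'[3] = 0xB, P'[4] = 0x0, P'[5] = 0xA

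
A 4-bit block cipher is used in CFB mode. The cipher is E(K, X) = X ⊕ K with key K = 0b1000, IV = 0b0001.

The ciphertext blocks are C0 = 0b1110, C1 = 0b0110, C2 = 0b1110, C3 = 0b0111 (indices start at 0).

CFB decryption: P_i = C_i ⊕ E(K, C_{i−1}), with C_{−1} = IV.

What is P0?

P0 = 0b0111

P0: E(K, 0b0001) = 0b1001; 0b1110 ⊕ 0b1001 = 0b0111.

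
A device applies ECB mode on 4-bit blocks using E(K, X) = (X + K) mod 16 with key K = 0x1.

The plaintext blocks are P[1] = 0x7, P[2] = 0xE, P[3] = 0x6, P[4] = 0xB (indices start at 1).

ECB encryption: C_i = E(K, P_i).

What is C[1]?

C[1]: E(K, 0x7) = 0x8.

C[1] = 0x8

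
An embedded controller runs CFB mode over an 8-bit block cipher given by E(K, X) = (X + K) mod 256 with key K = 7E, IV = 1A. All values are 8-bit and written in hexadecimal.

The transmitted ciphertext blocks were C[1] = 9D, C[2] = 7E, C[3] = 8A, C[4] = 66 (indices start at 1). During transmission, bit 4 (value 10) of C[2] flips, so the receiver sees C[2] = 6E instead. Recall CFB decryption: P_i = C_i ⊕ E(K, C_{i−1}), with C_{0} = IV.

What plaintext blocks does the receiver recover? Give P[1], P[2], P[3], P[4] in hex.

Only C[2] changed, to 6E. In CFB, a change in C_i flips the same bit in P_i and garbles P_{i+1}. Decrypting the received ciphertext:
P[1]: E(K, 1A) = 98; 9D ⊕ 98 = 05.
P[2]: E(K, 9D) = 1B; 6E ⊕ 1B = 75.
P[3]: E(K, 6E) = EC; 8A ⊕ EC = 66.
P[4]: E(K, 8A) = 08; 66 ⊕ 08 = 6E.
Blocks that differ from the original plaintext: P[2], P[3].

P[1] = 05, P[2] = 75, P[3] = 66, P[4] = 6E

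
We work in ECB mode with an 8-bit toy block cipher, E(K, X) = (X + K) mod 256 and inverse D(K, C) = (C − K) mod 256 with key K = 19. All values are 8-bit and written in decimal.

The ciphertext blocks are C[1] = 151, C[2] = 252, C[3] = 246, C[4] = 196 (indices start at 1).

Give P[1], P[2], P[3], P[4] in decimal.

P[1] = 132, P[2] = 233, P[3] = 227, P[4] = 177

ECB decryption: P_i = D(K, C_i).
P[1]: D(K, 151) = 132.
P[2]: D(K, 252) = 233.
P[3]: D(K, 246) = 227.
P[4]: D(K, 196) = 177.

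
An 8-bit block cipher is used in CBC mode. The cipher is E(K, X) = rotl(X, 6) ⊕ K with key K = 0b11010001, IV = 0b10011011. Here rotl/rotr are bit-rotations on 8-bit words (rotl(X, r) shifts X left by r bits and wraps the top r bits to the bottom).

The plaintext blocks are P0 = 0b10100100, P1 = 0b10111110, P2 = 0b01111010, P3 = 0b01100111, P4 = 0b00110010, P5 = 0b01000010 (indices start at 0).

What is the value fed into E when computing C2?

0b10000011

CBC encryption: C_i = E(K, P_i ⊕ C_{i−1}), with C_{−1} = IV.
C0: P0 ⊕ 0b10011011 = 0b00111111; E(K, 0b00111111) = 0b00011110.
C1: P1 ⊕ 0b00011110 = 0b10100000; E(K, 0b10100000) = 0b11111001.
C2: P2 ⊕ 0b11111001 = 0b10000011; E(K, 0b10000011) = 0b00110001.
So the input to E for block 2 is 0b10000011.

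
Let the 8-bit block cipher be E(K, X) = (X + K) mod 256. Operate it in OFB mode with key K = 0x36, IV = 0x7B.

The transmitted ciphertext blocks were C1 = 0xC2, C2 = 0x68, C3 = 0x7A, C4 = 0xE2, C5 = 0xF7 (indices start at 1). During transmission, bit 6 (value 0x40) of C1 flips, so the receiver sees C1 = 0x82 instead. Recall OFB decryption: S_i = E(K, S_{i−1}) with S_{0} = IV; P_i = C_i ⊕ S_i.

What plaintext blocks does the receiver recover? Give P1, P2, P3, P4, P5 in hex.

Only C1 changed, to 0x82. In OFB, a change in C_i flips the same bit in P_i only; the keystream is unaffected. Decrypting the received ciphertext:
P1: S = E(K, 0x7B) = 0xB1; 0x82 ⊕ 0xB1 = 0x33.
P2: S = E(K, 0xB1) = 0xE7; 0x68 ⊕ 0xE7 = 0x8F.
P3: S = E(K, 0xE7) = 0x1D; 0x7A ⊕ 0x1D = 0x67.
P4: S = E(K, 0x1D) = 0x53; 0xE2 ⊕ 0x53 = 0xB1.
P5: S = E(K, 0x53) = 0x89; 0xF7 ⊕ 0x89 = 0x7E.
Blocks that differ from the original plaintext: P1.

P1 = 0x33, P2 = 0x8F, P3 = 0x67, P4 = 0xB1, P5 = 0x7E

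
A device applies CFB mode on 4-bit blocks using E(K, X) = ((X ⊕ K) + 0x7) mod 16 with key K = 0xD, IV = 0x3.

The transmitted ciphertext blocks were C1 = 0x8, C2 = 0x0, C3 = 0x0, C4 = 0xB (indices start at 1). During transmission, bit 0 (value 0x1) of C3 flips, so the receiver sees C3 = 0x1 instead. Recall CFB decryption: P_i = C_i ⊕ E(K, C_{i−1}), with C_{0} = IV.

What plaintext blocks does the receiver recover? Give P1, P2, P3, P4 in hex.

Only C3 changed, to 0x1. In CFB, a change in C_i flips the same bit in P_i and garbles P_{i+1}. Decrypting the received ciphertext:
P1: E(K, 0x3) = 0x5; 0x8 ⊕ 0x5 = 0xD.
P2: E(K, 0x8) = 0xC; 0x0 ⊕ 0xC = 0xC.
P3: E(K, 0x0) = 0x4; 0x1 ⊕ 0x4 = 0x5.
P4: E(K, 0x1) = 0x3; 0xB ⊕ 0x3 = 0x8.
Blocks that differ from the original plaintext: P3, P4.

P1 = 0xD, P2 = 0xC, P3 = 0x5, P4 = 0x8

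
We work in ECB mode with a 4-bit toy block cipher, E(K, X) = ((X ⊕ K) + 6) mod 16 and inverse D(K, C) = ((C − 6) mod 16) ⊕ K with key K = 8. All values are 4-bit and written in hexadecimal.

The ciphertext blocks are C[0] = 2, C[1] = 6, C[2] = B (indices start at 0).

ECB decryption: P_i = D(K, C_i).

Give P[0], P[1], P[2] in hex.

P[0] = 4, P[1] = 8, P[2] = D

P[0]: D(K, 2) = 4.
P[1]: D(K, 6) = 8.
P[2]: D(K, B) = D.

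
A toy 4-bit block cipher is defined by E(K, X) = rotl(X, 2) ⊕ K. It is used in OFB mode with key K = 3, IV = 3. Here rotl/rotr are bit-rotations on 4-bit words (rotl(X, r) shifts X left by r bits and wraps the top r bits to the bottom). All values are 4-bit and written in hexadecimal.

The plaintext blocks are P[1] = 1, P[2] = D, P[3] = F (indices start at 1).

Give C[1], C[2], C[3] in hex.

OFB encryption: S_i = E(K, S_{i−1}) with S_{0} = IV; C_i = P_i ⊕ S_i.
C[1]: S = E(K, 3) = F; 1 ⊕ F = E.
C[2]: S = E(K, F) = C; D ⊕ C = 1.
C[3]: S = E(K, C) = 0; F ⊕ 0 = F.

C[1] = E, C[2] = 1, C[3] = F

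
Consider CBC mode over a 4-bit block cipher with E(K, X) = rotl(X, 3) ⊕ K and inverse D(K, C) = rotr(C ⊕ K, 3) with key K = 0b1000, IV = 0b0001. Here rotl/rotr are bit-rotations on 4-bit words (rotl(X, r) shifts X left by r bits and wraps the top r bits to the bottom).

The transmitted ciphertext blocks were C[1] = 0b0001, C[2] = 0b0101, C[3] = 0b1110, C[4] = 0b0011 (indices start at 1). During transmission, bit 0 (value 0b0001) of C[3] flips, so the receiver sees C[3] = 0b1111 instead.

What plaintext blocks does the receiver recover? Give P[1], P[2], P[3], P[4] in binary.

P[1] = 0b0010, P[2] = 0b1010, P[3] = 0b1011, P[4] = 0b1000

CBC decryption: P_i = D(K, C_i) ⊕ C_{i−1}, with C_{0} = IV.
Only C[3] changed, to 0b1111. In CBC, a change in C_i garbles P_i and flips the same bit in P_{i+1}. Decrypting the received ciphertext:
P[1]: D(K, 0b0001) = 0b0011; 0b0011 ⊕ 0b0001 = 0b0010.
P[2]: D(K, 0b0101) = 0b1011; 0b1011 ⊕ 0b0001 = 0b1010.
P[3]: D(K, 0b1111) = 0b1110; 0b1110 ⊕ 0b0101 = 0b1011.
P[4]: D(K, 0b0011) = 0b0111; 0b0111 ⊕ 0b1111 = 0b1000.
Blocks that differ from the original plaintext: P[3], P[4].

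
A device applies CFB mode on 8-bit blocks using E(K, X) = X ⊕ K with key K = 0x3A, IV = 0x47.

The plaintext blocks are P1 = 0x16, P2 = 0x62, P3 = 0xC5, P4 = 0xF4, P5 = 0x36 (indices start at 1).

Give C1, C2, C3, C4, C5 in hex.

C1 = 0x6B, C2 = 0x33, C3 = 0xCC, C4 = 0x02, C5 = 0x0E

CFB encryption: C_i = P_i ⊕ E(K, C_{i−1}), with C_{0} = IV.
C1: E(K, 0x47) = 0x7D; 0x16 ⊕ 0x7D = 0x6B.
C2: E(K, 0x6B) = 0x51; 0x62 ⊕ 0x51 = 0x33.
C3: E(K, 0x33) = 0x09; 0xC5 ⊕ 0x09 = 0xCC.
C4: E(K, 0xCC) = 0xF6; 0xF4 ⊕ 0xF6 = 0x02.
C5: E(K, 0x02) = 0x38; 0x36 ⊕ 0x38 = 0x0E.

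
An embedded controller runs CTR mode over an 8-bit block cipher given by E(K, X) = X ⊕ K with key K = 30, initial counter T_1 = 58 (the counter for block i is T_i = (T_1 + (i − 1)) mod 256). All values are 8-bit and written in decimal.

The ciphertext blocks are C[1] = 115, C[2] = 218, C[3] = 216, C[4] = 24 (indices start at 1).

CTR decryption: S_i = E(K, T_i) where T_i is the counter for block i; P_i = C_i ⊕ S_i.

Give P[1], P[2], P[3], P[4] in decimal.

P[1] = 87, P[2] = 255, P[3] = 250, P[4] = 59

P[1]: T = 58, S = E(K, T) = 36; 115 ⊕ 36 = 87.
P[2]: T = 59, S = E(K, T) = 37; 218 ⊕ 37 = 255.
P[3]: T = 60, S = E(K, T) = 34; 216 ⊕ 34 = 250.
P[4]: T = 61, S = E(K, T) = 35; 24 ⊕ 35 = 59.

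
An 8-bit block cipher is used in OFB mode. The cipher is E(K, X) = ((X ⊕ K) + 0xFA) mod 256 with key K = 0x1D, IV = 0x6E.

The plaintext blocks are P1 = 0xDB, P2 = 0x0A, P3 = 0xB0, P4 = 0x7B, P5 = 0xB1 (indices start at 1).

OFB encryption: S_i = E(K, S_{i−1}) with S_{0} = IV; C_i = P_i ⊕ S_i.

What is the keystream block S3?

0x71

C1: S = E(K, 0x6E) = 0x6D; 0xDB ⊕ 0x6D = 0xB6.
C2: S = E(K, 0x6D) = 0x6A; 0x0A ⊕ 0x6A = 0x60.
C3: S = E(K, 0x6A) = 0x71; 0xB0 ⊕ 0x71 = 0xC1.
So S3 = 0x71.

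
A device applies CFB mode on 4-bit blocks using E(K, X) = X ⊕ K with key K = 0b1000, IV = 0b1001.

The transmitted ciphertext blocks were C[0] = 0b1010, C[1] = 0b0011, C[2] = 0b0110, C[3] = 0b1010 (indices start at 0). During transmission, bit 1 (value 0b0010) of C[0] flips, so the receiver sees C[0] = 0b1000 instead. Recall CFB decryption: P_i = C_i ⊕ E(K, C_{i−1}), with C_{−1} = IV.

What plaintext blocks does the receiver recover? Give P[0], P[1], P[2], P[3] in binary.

Only C[0] changed, to 0b1000. In CFB, a change in C_i flips the same bit in P_i and garbles P_{i+1}. Decrypting the received ciphertext:
P[0]: E(K, 0b1001) = 0b0001; 0b1000 ⊕ 0b0001 = 0b1001.
P[1]: E(K, 0b1000) = 0b0000; 0b0011 ⊕ 0b0000 = 0b0011.
P[2]: E(K, 0b0011) = 0b1011; 0b0110 ⊕ 0b1011 = 0b1101.
P[3]: E(K, 0b0110) = 0b1110; 0b1010 ⊕ 0b1110 = 0b0100.
Blocks that differ from the original plaintext: P[0], P[1].

P[0] = 0b1001, P[1] = 0b0011, P[2] = 0b1101, P[3] = 0b0100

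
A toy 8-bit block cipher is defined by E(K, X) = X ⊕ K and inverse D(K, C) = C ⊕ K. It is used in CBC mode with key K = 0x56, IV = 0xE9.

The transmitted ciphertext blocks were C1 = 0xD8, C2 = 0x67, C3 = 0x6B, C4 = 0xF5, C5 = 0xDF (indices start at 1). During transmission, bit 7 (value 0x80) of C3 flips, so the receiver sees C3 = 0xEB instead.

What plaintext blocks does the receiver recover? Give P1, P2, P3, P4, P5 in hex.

P1 = 0x67, P2 = 0xE9, P3 = 0xDA, P4 = 0x48, P5 = 0x7C

CBC decryption: P_i = D(K, C_i) ⊕ C_{i−1}, with C_{0} = IV.
Only C3 changed, to 0xEB. In CBC, a change in C_i garbles P_i and flips the same bit in P_{i+1}. Decrypting the received ciphertext:
P1: D(K, 0xD8) = 0x8E; 0x8E ⊕ 0xE9 = 0x67.
P2: D(K, 0x67) = 0x31; 0x31 ⊕ 0xD8 = 0xE9.
P3: D(K, 0xEB) = 0xBD; 0xBD ⊕ 0x67 = 0xDA.
P4: D(K, 0xF5) = 0xA3; 0xA3 ⊕ 0xEB = 0x48.
P5: D(K, 0xDF) = 0x89; 0x89 ⊕ 0xF5 = 0x7C.
Blocks that differ from the original plaintext: P3, P4.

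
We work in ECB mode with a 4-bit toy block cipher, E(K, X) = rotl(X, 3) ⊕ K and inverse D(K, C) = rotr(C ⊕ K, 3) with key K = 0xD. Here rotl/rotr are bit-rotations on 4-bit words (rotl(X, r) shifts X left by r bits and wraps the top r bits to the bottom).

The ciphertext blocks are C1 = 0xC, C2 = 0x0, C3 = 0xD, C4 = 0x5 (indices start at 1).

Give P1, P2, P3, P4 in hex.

P1 = 0x2, P2 = 0xB, P3 = 0x0, P4 = 0x1

ECB decryption: P_i = D(K, C_i).
P1: D(K, 0xC) = 0x2.
P2: D(K, 0x0) = 0xB.
P3: D(K, 0xD) = 0x0.
P4: D(K, 0x5) = 0x1.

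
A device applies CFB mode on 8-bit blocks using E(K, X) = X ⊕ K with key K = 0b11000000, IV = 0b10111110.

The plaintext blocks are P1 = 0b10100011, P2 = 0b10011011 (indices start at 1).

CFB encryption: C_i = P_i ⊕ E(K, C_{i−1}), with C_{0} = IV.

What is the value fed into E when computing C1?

0b10111110

C1: E(K, 0b10111110) = 0b01111110; 0b10100011 ⊕ 0b01111110 = 0b11011101.
So the input to E for block 1 is 0b10111110.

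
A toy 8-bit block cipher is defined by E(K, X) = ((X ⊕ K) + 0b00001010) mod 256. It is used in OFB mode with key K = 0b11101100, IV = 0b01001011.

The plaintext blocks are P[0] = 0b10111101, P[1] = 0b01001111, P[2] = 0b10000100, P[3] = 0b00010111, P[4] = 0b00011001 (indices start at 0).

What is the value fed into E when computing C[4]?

0b10000011

OFB encryption: S_i = E(K, S_{i−1}) with S_{−1} = IV; C_i = P_i ⊕ S_i.
C[0]: S = E(K, 0b01001011) = 0b10110001; 0b10111101 ⊕ 0b10110001 = 0b00001100.
C[1]: S = E(K, 0b10110001) = 0b01100111; 0b01001111 ⊕ 0b01100111 = 0b00101000.
C[2]: S = E(K, 0b01100111) = 0b10010101; 0b10000100 ⊕ 0b10010101 = 0b00010001.
C[3]: S = E(K, 0b10010101) = 0b10000011; 0b00010111 ⊕ 0b10000011 = 0b10010100.
C[4]: S = E(K, 0b10000011) = 0b01111001; 0b00011001 ⊕ 0b01111001 = 0b01100000.
So the input to E for block [4] is 0b10000011.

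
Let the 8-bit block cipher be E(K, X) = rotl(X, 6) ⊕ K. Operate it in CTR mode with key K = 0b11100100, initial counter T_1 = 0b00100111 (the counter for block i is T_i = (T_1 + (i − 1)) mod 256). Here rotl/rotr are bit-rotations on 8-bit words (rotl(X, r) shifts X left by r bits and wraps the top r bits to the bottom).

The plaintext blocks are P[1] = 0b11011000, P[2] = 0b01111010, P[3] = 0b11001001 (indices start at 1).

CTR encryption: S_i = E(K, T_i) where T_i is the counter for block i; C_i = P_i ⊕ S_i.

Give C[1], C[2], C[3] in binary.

C[1]: T = 0b00100111, S = E(K, T) = 0b00101101; 0b11011000 ⊕ 0b00101101 = 0b11110101.
C[2]: T = 0b00101000, S = E(K, T) = 0b11101110; 0b01111010 ⊕ 0b11101110 = 0b10010100.
C[3]: T = 0b00101001, S = E(K, T) = 0b10101110; 0b11001001 ⊕ 0b10101110 = 0b01100111.

C[1] = 0b11110101, C[2] = 0b10010100, C[3] = 0b01100111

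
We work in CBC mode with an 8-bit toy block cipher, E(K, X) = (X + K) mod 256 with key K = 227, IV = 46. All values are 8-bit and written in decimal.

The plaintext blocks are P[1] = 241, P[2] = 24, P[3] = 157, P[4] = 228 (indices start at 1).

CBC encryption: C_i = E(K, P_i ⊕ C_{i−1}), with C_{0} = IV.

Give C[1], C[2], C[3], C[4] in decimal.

C[1]: P[1] ⊕ 46 = 223; E(K, 223) = 194.
C[2]: P[2] ⊕ 194 = 218; E(K, 218) = 189.
C[3]: P[3] ⊕ 189 = 32; E(K, 32) = 3.
C[4]: P[4] ⊕ 3 = 231; E(K, 231) = 202.

C[1] = 194, C[2] = 189, C[3] = 3, C[4] = 202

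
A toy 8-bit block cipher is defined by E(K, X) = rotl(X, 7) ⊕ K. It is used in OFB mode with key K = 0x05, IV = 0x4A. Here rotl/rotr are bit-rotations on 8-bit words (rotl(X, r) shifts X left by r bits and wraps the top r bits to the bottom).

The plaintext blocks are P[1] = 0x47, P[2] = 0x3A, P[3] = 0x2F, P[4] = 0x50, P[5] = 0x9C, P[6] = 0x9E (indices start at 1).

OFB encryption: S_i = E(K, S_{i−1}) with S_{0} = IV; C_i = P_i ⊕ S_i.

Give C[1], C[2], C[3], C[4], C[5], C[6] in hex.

C[1] = 0x67, C[2] = 0x2F, C[3] = 0xA0, C[4] = 0x92, C[5] = 0xF8, C[6] = 0xA9

C[1]: S = E(K, 0x4A) = 0x20; 0x47 ⊕ 0x20 = 0x67.
C[2]: S = E(K, 0x20) = 0x15; 0x3A ⊕ 0x15 = 0x2F.
C[3]: S = E(K, 0x15) = 0x8F; 0x2F ⊕ 0x8F = 0xA0.
C[4]: S = E(K, 0x8F) = 0xC2; 0x50 ⊕ 0xC2 = 0x92.
C[5]: S = E(K, 0xC2) = 0x64; 0x9C ⊕ 0x64 = 0xF8.
C[6]: S = E(K, 0x64) = 0x37; 0x9E ⊕ 0x37 = 0xA9.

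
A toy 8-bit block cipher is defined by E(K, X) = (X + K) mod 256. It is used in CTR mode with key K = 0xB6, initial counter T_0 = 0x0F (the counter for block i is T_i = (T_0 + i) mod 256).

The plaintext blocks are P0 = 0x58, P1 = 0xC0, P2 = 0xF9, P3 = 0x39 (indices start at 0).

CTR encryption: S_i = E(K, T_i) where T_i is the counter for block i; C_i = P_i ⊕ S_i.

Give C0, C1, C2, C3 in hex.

C0: T = 0x0F, S = E(K, T) = 0xC5; 0x58 ⊕ 0xC5 = 0x9D.
C1: T = 0x10, S = E(K, T) = 0xC6; 0xC0 ⊕ 0xC6 = 0x06.
C2: T = 0x11, S = E(K, T) = 0xC7; 0xF9 ⊕ 0xC7 = 0x3E.
C3: T = 0x12, S = E(K, T) = 0xC8; 0x39 ⊕ 0xC8 = 0xF1.

C0 = 0x9D, C1 = 0x06, C2 = 0x3E, C3 = 0xF1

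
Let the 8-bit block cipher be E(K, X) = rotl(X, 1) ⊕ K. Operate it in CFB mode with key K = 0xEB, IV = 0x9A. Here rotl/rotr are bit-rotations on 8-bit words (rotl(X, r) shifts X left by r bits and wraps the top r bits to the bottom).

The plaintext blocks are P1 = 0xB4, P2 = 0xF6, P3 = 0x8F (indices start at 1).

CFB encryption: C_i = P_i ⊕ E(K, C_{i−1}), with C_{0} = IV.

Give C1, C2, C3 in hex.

C1: E(K, 0x9A) = 0xDE; 0xB4 ⊕ 0xDE = 0x6A.
C2: E(K, 0x6A) = 0x3F; 0xF6 ⊕ 0x3F = 0xC9.
C3: E(K, 0xC9) = 0x78; 0x8F ⊕ 0x78 = 0xF7.

C1 = 0x6A, C2 = 0xC9, C3 = 0xF7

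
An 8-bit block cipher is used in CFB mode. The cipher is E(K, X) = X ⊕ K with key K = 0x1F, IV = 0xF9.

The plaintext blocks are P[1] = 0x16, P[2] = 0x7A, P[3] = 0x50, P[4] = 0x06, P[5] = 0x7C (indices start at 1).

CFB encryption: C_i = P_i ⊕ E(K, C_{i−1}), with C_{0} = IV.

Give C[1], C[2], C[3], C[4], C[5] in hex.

C[1]: E(K, 0xF9) = 0xE6; 0x16 ⊕ 0xE6 = 0xF0.
C[2]: E(K, 0xF0) = 0xEF; 0x7A ⊕ 0xEF = 0x95.
C[3]: E(K, 0x95) = 0x8A; 0x50 ⊕ 0x8A = 0xDA.
C[4]: E(K, 0xDA) = 0xC5; 0x06 ⊕ 0xC5 = 0xC3.
C[5]: E(K, 0xC3) = 0xDC; 0x7C ⊕ 0xDC = 0xA0.

C[1] = 0xF0, C[2] = 0x95, C[3] = 0xDA, C[4] = 0xC3, C[5] = 0xA0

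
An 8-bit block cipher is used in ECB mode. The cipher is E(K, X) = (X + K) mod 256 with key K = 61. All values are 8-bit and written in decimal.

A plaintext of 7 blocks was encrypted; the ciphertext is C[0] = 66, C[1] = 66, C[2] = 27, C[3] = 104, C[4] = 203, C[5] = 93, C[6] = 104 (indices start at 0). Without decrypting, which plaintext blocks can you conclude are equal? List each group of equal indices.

P[0] = P[1]; P[3] = P[6]

ECB encrypts each block independently with the same key, so equal ciphertext blocks imply equal plaintext blocks.
C[0] = C[1] = 66, so P[0] = P[1].
C[3] = C[6] = 104, so P[3] = P[6].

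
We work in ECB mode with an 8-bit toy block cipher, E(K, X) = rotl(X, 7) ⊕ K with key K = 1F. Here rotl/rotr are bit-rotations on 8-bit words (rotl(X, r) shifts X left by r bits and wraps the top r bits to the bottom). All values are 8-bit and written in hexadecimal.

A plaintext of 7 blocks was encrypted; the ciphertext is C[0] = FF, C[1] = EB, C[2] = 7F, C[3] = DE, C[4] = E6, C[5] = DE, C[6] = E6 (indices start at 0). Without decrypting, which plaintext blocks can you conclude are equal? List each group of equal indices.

ECB encrypts each block independently with the same key, so equal ciphertext blocks imply equal plaintext blocks.
C[3] = C[5] = DE, so P[3] = P[5].
C[4] = C[6] = E6, so P[4] = P[6].

P[3] = P[5]; P[4] = P[6]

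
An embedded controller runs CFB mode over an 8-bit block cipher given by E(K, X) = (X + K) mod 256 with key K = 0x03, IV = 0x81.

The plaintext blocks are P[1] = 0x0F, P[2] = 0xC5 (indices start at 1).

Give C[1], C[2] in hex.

C[1] = 0x8B, C[2] = 0x4B

CFB encryption: C_i = P_i ⊕ E(K, C_{i−1}), with C_{0} = IV.
C[1]: E(K, 0x81) = 0x84; 0x0F ⊕ 0x84 = 0x8B.
C[2]: E(K, 0x8B) = 0x8E; 0xC5 ⊕ 0x8E = 0x4B.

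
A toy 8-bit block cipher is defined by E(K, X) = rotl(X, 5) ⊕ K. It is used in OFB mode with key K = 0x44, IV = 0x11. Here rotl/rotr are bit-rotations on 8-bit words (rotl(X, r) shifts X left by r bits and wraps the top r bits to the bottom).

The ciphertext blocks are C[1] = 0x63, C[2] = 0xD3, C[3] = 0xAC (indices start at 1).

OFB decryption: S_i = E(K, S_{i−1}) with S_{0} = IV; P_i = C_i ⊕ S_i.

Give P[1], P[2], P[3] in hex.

P[1] = 0x05, P[2] = 0x5B, P[3] = 0xF9

P[1]: S = E(K, 0x11) = 0x66; 0x63 ⊕ 0x66 = 0x05.
P[2]: S = E(K, 0x66) = 0x88; 0xD3 ⊕ 0x88 = 0x5B.
P[3]: S = E(K, 0x88) = 0x55; 0xAC ⊕ 0x55 = 0xF9.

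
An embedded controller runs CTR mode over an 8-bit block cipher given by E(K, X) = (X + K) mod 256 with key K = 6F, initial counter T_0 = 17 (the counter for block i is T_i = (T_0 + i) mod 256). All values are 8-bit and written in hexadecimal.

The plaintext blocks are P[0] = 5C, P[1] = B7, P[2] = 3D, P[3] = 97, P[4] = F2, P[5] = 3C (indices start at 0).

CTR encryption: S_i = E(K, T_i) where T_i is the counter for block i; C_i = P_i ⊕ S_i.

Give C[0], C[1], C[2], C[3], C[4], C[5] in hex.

C[0] = DA, C[1] = 30, C[2] = B5, C[3] = 1E, C[4] = 78, C[5] = B7

C[0]: T = 17, S = E(K, T) = 86; 5C ⊕ 86 = DA.
C[1]: T = 18, S = E(K, T) = 87; B7 ⊕ 87 = 30.
C[2]: T = 19, S = E(K, T) = 88; 3D ⊕ 88 = B5.
C[3]: T = 1A, S = E(K, T) = 89; 97 ⊕ 89 = 1E.
C[4]: T = 1B, S = E(K, T) = 8A; F2 ⊕ 8A = 78.
C[5]: T = 1C, S = E(K, T) = 8B; 3C ⊕ 8B = B7.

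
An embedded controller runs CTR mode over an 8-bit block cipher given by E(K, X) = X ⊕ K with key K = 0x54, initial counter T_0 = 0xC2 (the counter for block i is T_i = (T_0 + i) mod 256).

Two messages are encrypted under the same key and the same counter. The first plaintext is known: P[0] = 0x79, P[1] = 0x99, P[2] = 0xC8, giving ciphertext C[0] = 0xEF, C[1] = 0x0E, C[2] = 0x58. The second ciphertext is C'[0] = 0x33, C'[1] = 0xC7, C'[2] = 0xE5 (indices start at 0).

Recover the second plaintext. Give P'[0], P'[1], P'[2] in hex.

P'[0] = 0xA5, P'[1] = 0x50, P'[2] = 0x75

In CTR with a reused counter, both messages share the same keystream S_i, so C_i ⊕ C'_i = P_i ⊕ P'_i and thus P'_i = P_i ⊕ C_i ⊕ C'_i.
P'[0]: 0x79 ⊕ 0xEF ⊕ 0x33 = 0xA5.
P'[1]: 0x99 ⊕ 0x0E ⊕ 0xC7 = 0x50.
P'[2]: 0xC8 ⊕ 0x58 ⊕ 0xE5 = 0x75.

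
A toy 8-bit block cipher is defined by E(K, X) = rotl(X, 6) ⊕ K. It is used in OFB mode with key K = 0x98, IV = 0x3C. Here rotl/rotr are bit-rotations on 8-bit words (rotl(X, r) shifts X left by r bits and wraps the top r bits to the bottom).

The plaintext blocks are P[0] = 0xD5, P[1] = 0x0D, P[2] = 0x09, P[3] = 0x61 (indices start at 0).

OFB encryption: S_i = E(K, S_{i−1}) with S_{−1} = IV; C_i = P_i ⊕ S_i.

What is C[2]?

C[2] = 0xCE

C[0]: S = E(K, 0x3C) = 0x97; 0xD5 ⊕ 0x97 = 0x42.
C[1]: S = E(K, 0x97) = 0x7D; 0x0D ⊕ 0x7D = 0x70.
C[2]: S = E(K, 0x7D) = 0xC7; 0x09 ⊕ 0xC7 = 0xCE.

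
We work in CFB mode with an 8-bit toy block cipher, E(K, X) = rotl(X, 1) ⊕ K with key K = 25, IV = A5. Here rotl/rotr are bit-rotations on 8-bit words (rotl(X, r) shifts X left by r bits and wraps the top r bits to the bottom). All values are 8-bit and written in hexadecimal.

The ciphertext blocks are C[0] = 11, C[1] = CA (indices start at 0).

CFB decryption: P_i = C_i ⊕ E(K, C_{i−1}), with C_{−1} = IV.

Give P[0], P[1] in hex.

P[0]: E(K, A5) = 6E; 11 ⊕ 6E = 7F.
P[1]: E(K, 11) = 07; CA ⊕ 07 = CD.

P[0] = 7F, P[1] = CD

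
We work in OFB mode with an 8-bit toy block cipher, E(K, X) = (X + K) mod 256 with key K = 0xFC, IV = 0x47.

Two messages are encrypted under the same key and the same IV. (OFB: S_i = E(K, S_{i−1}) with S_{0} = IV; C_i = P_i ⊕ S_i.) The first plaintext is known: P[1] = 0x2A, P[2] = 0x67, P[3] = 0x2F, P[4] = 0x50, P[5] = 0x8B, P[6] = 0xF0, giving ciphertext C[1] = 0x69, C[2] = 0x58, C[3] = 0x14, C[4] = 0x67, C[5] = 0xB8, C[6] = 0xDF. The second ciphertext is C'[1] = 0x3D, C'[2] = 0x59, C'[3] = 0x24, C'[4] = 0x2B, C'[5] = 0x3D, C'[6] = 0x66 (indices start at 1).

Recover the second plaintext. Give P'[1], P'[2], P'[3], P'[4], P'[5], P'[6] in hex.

In OFB with a reused IV, both messages share the same keystream S_i, so C_i ⊕ C'_i = P_i ⊕ P'_i and thus P'_i = P_i ⊕ C_i ⊕ C'_i.
P'[1]: 0x2A ⊕ 0x69 ⊕ 0x3D = 0x7E.
P'[2]: 0x67 ⊕ 0x58 ⊕ 0x59 = 0x66.
P'[3]: 0x2F ⊕ 0x14 ⊕ 0x24 = 0x1F.
P'[4]: 0x50 ⊕ 0x67 ⊕ 0x2B = 0x1C.
P'[5]: 0x8B ⊕ 0xB8 ⊕ 0x3D = 0x0E.
P'[6]: 0xF0 ⊕ 0xDF ⊕ 0x66 = 0x49.

P'[1] = 0x7E, P'[2] = 0x66, P'[3] = 0x1F, P'[4] = 0x1C, P'[5] = 0x0E, P'[6] = 0x49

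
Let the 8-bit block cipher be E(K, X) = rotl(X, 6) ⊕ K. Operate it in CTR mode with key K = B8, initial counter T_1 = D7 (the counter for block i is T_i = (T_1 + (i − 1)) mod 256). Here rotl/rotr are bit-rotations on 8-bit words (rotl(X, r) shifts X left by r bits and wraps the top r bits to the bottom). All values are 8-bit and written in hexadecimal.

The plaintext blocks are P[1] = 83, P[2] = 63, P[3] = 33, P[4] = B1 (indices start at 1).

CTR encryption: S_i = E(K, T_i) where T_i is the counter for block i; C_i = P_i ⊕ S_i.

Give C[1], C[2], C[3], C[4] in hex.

C[1]: T = D7, S = E(K, T) = 4D; 83 ⊕ 4D = CE.
C[2]: T = D8, S = E(K, T) = 8E; 63 ⊕ 8E = ED.
C[3]: T = D9, S = E(K, T) = CE; 33 ⊕ CE = FD.
C[4]: T = DA, S = E(K, T) = 0E; B1 ⊕ 0E = BF.

C[1] = CE, C[2] = ED, C[3] = FD, C[4] = BF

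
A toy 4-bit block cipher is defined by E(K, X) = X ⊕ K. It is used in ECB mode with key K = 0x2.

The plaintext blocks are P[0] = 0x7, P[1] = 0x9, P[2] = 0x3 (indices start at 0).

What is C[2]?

C[2] = 0x1

ECB encryption: C_i = E(K, P_i).
C[2]: E(K, 0x3) = 0x1.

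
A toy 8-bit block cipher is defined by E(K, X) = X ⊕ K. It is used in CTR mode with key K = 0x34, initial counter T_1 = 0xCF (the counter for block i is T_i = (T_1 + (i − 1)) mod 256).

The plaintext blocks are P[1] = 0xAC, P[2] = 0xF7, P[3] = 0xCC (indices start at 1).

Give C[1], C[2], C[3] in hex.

CTR encryption: S_i = E(K, T_i) where T_i is the counter for block i; C_i = P_i ⊕ S_i.
C[1]: T = 0xCF, S = E(K, T) = 0xFB; 0xAC ⊕ 0xFB = 0x57.
C[2]: T = 0xD0, S = E(K, T) = 0xE4; 0xF7 ⊕ 0xE4 = 0x13.
C[3]: T = 0xD1, S = E(K, T) = 0xE5; 0xCC ⊕ 0xE5 = 0x29.

C[1] = 0x57, C[2] = 0x13, C[3] = 0x29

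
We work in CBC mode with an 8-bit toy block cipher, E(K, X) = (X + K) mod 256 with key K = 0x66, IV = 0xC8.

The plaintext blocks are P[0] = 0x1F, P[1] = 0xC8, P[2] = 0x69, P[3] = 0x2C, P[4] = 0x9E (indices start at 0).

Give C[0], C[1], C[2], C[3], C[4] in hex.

CBC encryption: C_i = E(K, P_i ⊕ C_{i−1}), with C_{−1} = IV.
C[0]: P[0] ⊕ 0xC8 = 0xD7; E(K, 0xD7) = 0x3D.
C[1]: P[1] ⊕ 0x3D = 0xF5; E(K, 0xF5) = 0x5B.
C[2]: P[2] ⊕ 0x5B = 0x32; E(K, 0x32) = 0x98.
C[3]: P[3] ⊕ 0x98 = 0xB4; E(K, 0xB4) = 0x1A.
C[4]: P[4] ⊕ 0x1A = 0x84; E(K, 0x84) = 0xEA.

C[0] = 0x3D, C[1] = 0x5B, C[2] = 0x98, C[3] = 0x1A, C[4] = 0xEA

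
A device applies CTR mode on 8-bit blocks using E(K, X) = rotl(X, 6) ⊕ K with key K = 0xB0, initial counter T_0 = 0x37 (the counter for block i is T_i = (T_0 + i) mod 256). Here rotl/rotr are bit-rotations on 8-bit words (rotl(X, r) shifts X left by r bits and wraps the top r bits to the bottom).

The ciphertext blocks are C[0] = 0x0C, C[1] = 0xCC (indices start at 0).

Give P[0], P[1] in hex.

P[0] = 0x71, P[1] = 0x72

CTR decryption: S_i = E(K, T_i) where T_i is the counter for block i; P_i = C_i ⊕ S_i.
P[0]: T = 0x37, S = E(K, T) = 0x7D; 0x0C ⊕ 0x7D = 0x71.
P[1]: T = 0x38, S = E(K, T) = 0xBE; 0xCC ⊕ 0xBE = 0x72.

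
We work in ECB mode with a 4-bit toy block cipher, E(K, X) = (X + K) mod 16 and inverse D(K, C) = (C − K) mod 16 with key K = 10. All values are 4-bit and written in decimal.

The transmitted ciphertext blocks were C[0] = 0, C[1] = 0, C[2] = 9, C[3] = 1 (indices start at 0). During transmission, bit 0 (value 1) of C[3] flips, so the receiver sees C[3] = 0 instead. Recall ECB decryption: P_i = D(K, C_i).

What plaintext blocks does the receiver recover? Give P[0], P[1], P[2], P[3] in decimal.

Only C[3] changed, to 0. In ECB, a change in C_i affects only P_i. Decrypting the received ciphertext:
P[0]: D(K, 0) = 6.
P[1]: D(K, 0) = 6.
P[2]: D(K, 9) = 15.
P[3]: D(K, 0) = 6.
Blocks that differ from the original plaintext: P[3].

P[0] = 6, P[1] = 6, P[2] = 15, P[3] = 6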